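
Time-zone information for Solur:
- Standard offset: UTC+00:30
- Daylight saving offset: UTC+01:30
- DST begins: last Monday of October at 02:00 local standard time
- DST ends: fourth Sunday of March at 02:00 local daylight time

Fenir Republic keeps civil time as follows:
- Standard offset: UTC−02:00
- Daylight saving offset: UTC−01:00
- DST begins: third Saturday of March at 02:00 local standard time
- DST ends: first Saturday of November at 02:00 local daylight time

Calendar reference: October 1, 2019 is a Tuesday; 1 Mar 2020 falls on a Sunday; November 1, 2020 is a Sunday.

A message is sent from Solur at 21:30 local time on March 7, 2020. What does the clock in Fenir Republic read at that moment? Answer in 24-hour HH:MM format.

18:00

1 October 2019 is a Tuesday, so Mondays fall on 7, 14, 21, 28; the last is October 28.
1 March 2020 is a Sunday, so the first Sunday is March 1 and the fourth is March 22.
Daylight saving runs 28 October 2019 – 22 March 2020; March 7, 2020 is inside that window, so Solur is at UTC+01:30.
21:30 Solur − 1h30m = 20:00 UTC.
1 March 2020 is a Sunday, so the first Saturday is March 7 and the third is March 21.
1 November 2020 is a Sunday, so the first Saturday is November 7.
At the standard offset (UTC−02:00), 20:00 UTC − 2h = 18:00 Fenir Republic standard time.
Daylight saving runs 21 March – 7 November; the standard-time date in Fenir Republic, March 7, 2020, is outside that window, so Fenir Republic is on standard time at UTC−02:00.
20:00 UTC − 2h = 18:00 Fenir Republic.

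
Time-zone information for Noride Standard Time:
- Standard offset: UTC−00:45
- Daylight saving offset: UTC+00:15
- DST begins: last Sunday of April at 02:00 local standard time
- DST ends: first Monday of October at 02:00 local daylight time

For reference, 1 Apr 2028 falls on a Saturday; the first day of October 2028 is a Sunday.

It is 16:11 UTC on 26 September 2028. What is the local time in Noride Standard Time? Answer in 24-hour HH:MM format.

16:26

1 April 2028 is a Saturday, so Sundays fall on 2, 9, 16, 23, 30; the last is April 30.
1 October 2028 is a Sunday, so the first Monday is October 2.
At the standard offset (UTC−00:45), 16:11 UTC − 0h45m = 15:26 Noride Standard Time standard time.
The standard-time date in Noride Standard Time, 26 September 2028, lies within the daylight-saving period (30 April – 2 October), so Noride Standard Time is on daylight time, UTC+00:15.
16:11 UTC + 0h15m = 16:26 local.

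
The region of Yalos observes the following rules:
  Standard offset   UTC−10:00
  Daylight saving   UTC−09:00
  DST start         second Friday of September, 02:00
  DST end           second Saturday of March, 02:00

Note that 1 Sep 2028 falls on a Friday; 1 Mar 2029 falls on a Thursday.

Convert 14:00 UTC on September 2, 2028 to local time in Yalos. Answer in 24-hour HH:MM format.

1 September 2028 is a Friday, so the first Friday is September 1 and the second is September 8.
1 March 2029 is a Thursday, so the first Saturday is March 3 and the second is March 10.
At the standard offset (UTC−10:00), 14:00 UTC − 10h = 04:00 Yalos standard time.
Daylight saving runs 8 September 2028 – 10 March 2029; the standard-time date in Yalos, September 2, 2028, is outside that window, so Yalos is on standard time at UTC−10:00.
14:00 UTC − 10h = 04:00 local.

04:00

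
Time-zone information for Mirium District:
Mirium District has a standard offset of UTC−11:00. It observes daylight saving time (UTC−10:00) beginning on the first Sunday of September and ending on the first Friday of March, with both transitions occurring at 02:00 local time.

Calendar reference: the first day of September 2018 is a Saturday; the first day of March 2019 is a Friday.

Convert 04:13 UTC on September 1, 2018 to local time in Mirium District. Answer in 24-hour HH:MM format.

1 September 2018 is a Saturday, so the first Sunday is September 2.
1 March 2019 is a Friday, so the first Friday is March 1.
At the standard offset (UTC−11:00), 04:13 UTC − 11h = 17:13 Mirium District standard time (rolling into the previous day, 31 August 2018).
Daylight saving runs 2 September 2018 – 1 March 2019; the standard-time date in Mirium District, August 31, 2018, is outside that window, so Mirium District is on standard time at UTC−11:00.
04:13 UTC − 11h = 17:13 local (rolling into the previous day, 31 August 2018).

17:13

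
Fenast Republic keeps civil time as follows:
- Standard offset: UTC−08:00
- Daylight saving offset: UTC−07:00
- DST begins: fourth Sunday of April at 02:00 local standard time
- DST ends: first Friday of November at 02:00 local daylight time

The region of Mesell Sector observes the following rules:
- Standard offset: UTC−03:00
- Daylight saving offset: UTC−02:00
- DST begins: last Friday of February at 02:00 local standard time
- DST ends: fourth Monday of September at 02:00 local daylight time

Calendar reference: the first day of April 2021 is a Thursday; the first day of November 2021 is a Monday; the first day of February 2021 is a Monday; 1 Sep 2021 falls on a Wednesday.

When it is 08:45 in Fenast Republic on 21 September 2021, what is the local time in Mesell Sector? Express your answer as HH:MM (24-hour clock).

13:45

1 April 2021 is a Thursday, so the first Sunday is April 4 and the fourth is April 25.
1 November 2021 is a Monday, so the first Friday is November 5.
Daylight saving runs 25 April – 5 November; 21 September 2021 is inside that window, so Fenast Republic is at UTC−07:00.
08:45 Fenast Republic + 7h = 15:45 UTC.
1 February 2021 is a Monday, so Fridays fall on 5, 12, 19, 26; the last is February 26.
1 September 2021 is a Wednesday, so the first Monday is September 6 and the fourth is September 27.
At the standard offset (UTC−03:00), 15:45 UTC − 3h = 12:45 Mesell Sector standard time.
The standard-time date in Mesell Sector, 21 September 2021, falls between 26 February and 27 September, so daylight saving is in effect and Mesell Sector is at UTC−02:00.
15:45 UTC − 2h = 13:45 Mesell Sector.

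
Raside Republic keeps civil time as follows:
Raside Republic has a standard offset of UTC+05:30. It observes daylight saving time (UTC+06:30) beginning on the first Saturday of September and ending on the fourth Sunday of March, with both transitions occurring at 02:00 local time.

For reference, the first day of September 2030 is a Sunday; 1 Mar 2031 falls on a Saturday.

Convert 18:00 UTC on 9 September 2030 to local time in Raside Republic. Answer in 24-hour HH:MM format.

1 September 2030 is a Sunday, so the first Saturday is September 7.
1 March 2031 is a Saturday, so the first Sunday is March 2 and the fourth is March 23.
At the standard offset (UTC+05:30), 18:00 UTC + 5h30m = 23:30 Raside Republic standard time.
The standard-time date in Raside Republic, 9 September 2030, falls between 7 September 2030 and 23 March 2031, so daylight saving is in effect and Raside Republic is at UTC+06:30.
18:00 UTC + 6h30m = 00:30 local (rolling into the next day, 10 September 2030).

00:30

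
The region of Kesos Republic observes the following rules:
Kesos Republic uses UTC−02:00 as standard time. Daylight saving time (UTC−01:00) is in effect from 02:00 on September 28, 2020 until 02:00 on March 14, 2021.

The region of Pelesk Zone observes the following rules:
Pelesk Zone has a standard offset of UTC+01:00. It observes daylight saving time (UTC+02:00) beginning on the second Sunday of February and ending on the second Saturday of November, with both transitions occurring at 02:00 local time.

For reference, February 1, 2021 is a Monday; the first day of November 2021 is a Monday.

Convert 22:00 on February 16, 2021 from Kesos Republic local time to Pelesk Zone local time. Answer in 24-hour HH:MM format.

February 16, 2021 lies within the daylight-saving period (28 September 2020 – 14 March 2021), so Kesos Republic is on daylight time, UTC−01:00.
22:00 Kesos Republic + 1h = 23:00 UTC.
1 February 2021 is a Monday, so the first Sunday is February 7 and the second is February 14.
1 November 2021 is a Monday, so the first Saturday is November 6 and the second is November 13.
At the standard offset (UTC+01:00), 23:00 UTC + 1h = 00:00 Pelesk Zone standard time (rolling into the next day, 17 February 2021).
The standard-time date in Pelesk Zone, February 17, 2021, falls between 14 February and 13 November, so daylight saving is in effect and Pelesk Zone is at UTC+02:00.
23:00 UTC + 2h = 01:00 Pelesk Zone (rolling into the next day, 17 February 2021).

01:00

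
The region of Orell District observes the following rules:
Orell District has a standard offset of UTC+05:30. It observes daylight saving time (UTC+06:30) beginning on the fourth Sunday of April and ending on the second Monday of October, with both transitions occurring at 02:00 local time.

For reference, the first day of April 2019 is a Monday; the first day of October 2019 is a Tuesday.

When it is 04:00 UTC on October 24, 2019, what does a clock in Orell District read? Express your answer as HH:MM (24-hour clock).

09:30

1 April 2019 is a Monday, so the first Sunday is April 7 and the fourth is April 28.
1 October 2019 is a Tuesday, so the first Monday is October 7 and the second is October 14.
At the standard offset (UTC+05:30), 04:00 UTC + 5h30m = 09:30 Orell District standard time.
Daylight saving runs 28 April – 14 October; the standard-time date in Orell District, October 24, 2019, is outside that window, so Orell District is on standard time at UTC+05:30.
04:00 UTC + 5h30m = 09:30 local.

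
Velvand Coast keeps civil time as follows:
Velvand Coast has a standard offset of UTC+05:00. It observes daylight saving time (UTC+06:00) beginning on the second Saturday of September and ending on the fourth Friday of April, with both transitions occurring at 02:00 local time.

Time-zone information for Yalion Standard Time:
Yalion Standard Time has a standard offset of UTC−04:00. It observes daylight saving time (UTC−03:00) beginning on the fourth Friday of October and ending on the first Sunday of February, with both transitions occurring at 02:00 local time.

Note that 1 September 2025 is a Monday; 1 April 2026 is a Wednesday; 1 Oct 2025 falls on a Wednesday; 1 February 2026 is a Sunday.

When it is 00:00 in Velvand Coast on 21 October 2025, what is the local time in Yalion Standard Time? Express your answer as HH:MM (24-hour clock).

1 September 2025 is a Monday, so the first Saturday is September 6 and the second is September 13.
1 April 2026 is a Wednesday, so the first Friday is April 3 and the fourth is April 24.
21 October 2025 falls between 13 September 2025 and 24 April 2026, so daylight saving is in effect and Velvand Coast is at UTC+06:00.
00:00 Velvand Coast − 6h = 18:00 UTC (rolling into the previous day, 20 October 2025).
1 October 2025 is a Wednesday, so the first Friday is October 3 and the fourth is October 24.
1 February 2026 is a Sunday, so the first Sunday is February 1.
At the standard offset (UTC−04:00), 18:00 UTC − 4h = 14:00 Yalion Standard Time standard time.
The standard-time date in Yalion Standard Time, 20 October 2025, is outside the daylight-saving period (24 October 2025 – 1 February 2026), so Yalion Standard Time is on standard time, UTC−04:00.
18:00 UTC − 4h = 14:00 Yalion Standard Time.

14:00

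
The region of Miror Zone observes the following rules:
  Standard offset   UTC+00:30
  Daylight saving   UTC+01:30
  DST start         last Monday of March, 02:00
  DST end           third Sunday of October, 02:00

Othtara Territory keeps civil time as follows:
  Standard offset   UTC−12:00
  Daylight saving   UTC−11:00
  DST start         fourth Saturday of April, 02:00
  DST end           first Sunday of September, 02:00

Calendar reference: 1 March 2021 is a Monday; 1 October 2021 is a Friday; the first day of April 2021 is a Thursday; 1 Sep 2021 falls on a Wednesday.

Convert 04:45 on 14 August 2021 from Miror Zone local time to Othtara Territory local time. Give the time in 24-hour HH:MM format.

1 March 2021 is a Monday, so Mondays fall on 1, 8, 15, 22, 29; the last is March 29.
1 October 2021 is a Friday, so the first Sunday is October 3 and the third is October 17.
14 August 2021 lies within the daylight-saving period (29 March – 17 October), so Miror Zone is on daylight time, UTC+01:30.
04:45 Miror Zone − 1h30m = 03:15 UTC.
1 April 2021 is a Thursday, so the first Saturday is April 3 and the fourth is April 24.
1 September 2021 is a Wednesday, so the first Sunday is September 5.
At the standard offset (UTC−12:00), 03:15 UTC − 12h = 15:15 Othtara Territory standard time (rolling into the previous day, 13 August 2021).
The standard-time date in Othtara Territory, 13 August 2021, falls between 24 April and 5 September, so daylight saving is in effect and Othtara Territory is at UTC−11:00.
03:15 UTC − 11h = 16:15 Othtara Territory (rolling into the previous day, 13 August 2021).

16:15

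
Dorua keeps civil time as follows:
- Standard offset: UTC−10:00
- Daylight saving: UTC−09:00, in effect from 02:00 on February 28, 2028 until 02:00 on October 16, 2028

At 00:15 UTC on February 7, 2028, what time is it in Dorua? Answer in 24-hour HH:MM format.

14:15

At the standard offset (UTC−10:00), 00:15 UTC − 10h = 14:15 Dorua standard time (rolling into the previous day, 6 February 2028).
The standard-time date in Dorua, February 6, 2028, is outside the daylight-saving period (28 February – 16 October), so Dorua is on standard time, UTC−10:00.
00:15 UTC − 10h = 14:15 local (rolling into the previous day, 6 February 2028).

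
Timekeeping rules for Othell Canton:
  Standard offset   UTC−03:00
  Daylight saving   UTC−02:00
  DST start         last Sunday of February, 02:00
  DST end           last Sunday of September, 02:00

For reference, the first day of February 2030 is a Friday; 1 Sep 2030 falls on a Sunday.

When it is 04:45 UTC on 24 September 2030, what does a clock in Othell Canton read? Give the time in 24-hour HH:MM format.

1 February 2030 is a Friday, so Sundays fall on 3, 10, 17, 24; the last is February 24.
1 September 2030 is a Sunday, so Sundays fall on 1, 8, 15, 22, 29; the last is September 29.
At the standard offset (UTC−03:00), 04:45 UTC − 3h = 01:45 Othell Canton standard time.
The standard-time date in Othell Canton, 24 September 2030, falls between 24 February and 29 September, so daylight saving is in effect and Othell Canton is at UTC−02:00.
04:45 UTC − 2h = 02:45 local.

02:45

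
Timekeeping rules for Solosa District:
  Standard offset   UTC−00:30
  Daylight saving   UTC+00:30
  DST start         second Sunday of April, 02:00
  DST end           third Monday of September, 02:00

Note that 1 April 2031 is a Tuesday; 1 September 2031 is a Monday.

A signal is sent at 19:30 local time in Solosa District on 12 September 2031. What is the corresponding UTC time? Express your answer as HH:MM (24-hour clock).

19:00

1 April 2031 is a Tuesday, so the first Sunday is April 6 and the second is April 13.
1 September 2031 is a Monday, so the first Monday is September 1 and the third is September 15.
12 September 2031 falls between 13 April and 15 September, so daylight saving is in effect and Solosa District is at UTC+00:30.
19:30 local − 0h30m = 19:00 UTC.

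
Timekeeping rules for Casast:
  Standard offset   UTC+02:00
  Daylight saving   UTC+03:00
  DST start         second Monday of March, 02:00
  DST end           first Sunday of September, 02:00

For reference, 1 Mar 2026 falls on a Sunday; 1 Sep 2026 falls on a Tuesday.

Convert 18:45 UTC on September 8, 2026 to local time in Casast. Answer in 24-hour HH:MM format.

1 March 2026 is a Sunday, so the first Monday is March 2 and the second is March 9.
1 September 2026 is a Tuesday, so the first Sunday is September 6.
At the standard offset (UTC+02:00), 18:45 UTC + 2h = 20:45 Casast standard time.
Daylight saving runs 9 March – 6 September; the standard-time date in Casast, September 8, 2026, is outside that window, so Casast is on standard time at UTC+02:00.
18:45 UTC + 2h = 20:45 local.

20:45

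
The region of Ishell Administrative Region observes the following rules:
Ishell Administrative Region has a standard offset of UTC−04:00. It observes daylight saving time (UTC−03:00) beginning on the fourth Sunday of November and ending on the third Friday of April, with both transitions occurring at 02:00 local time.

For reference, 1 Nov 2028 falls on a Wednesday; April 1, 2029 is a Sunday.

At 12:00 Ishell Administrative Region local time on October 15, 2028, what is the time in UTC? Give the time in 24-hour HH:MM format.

16:00

1 November 2028 is a Wednesday, so the first Sunday is November 5 and the fourth is November 26.
1 April 2029 is a Sunday, so the first Friday is April 6 and the third is April 20.
October 15, 2028 is outside the daylight-saving period (26 November 2028 – 20 April 2029), so Ishell Administrative Region is on standard time, UTC−04:00.
12:00 local + 4h = 16:00 UTC.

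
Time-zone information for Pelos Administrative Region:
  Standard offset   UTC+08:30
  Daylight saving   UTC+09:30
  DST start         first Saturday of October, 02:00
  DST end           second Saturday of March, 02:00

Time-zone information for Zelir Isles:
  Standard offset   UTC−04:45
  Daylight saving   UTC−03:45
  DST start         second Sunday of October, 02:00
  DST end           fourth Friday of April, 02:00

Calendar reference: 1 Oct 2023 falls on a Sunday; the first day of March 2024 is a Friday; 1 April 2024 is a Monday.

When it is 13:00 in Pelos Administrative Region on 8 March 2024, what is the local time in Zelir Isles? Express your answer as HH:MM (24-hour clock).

23:45

1 October 2023 is a Sunday, so the first Saturday is October 7.
1 March 2024 is a Friday, so the first Saturday is March 2 and the second is March 9.
8 March 2024 lies within the daylight-saving period (7 October 2023 – 9 March 2024), so Pelos Administrative Region is on daylight time, UTC+09:30.
13:00 Pelos Administrative Region − 9h30m = 03:30 UTC.
1 October 2023 is a Sunday, so the first Sunday is October 1 and the second is October 8.
1 April 2024 is a Monday, so the first Friday is April 5 and the fourth is April 26.
At the standard offset (UTC−04:45), 03:30 UTC − 4h45m = 22:45 Zelir Isles standard time (rolling into the previous day, 7 March 2024).
The standard-time date in Zelir Isles, 7 March 2024, lies within the daylight-saving period (8 October 2023 – 26 April 2024), so Zelir Isles is on daylight time, UTC−03:45.
03:30 UTC − 3h45m = 23:45 Zelir Isles (rolling into the previous day, 7 March 2024).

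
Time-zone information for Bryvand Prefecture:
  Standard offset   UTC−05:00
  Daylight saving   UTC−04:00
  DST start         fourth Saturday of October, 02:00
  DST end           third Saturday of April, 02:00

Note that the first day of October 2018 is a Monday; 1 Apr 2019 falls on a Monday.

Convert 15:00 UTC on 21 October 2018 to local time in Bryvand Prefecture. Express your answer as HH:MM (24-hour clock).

10:00

1 October 2018 is a Monday, so the first Saturday is October 6 and the fourth is October 27.
1 April 2019 is a Monday, so the first Saturday is April 6 and the third is April 20.
At the standard offset (UTC−05:00), 15:00 UTC − 5h = 10:00 Bryvand Prefecture standard time.
Daylight saving runs 27 October 2018 – 20 April 2019; the standard-time date in Bryvand Prefecture, 21 October 2018, is outside that window, so Bryvand Prefecture is on standard time at UTC−05:00.
15:00 UTC − 5h = 10:00 local.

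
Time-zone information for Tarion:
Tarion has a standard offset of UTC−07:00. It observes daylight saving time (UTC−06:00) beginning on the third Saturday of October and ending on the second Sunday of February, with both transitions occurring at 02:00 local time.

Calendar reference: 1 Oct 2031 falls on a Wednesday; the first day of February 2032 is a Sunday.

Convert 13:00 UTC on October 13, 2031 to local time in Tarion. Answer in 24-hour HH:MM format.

1 October 2031 is a Wednesday, so the first Saturday is October 4 and the third is October 18.
1 February 2032 is a Sunday, so the first Sunday is February 1 and the second is February 8.
At the standard offset (UTC−07:00), 13:00 UTC − 7h = 06:00 Tarion standard time.
The standard-time date in Tarion, October 13, 2031, does not fall between 18 October 2031 and 8 February 2032, so daylight saving is not in effect and Tarion is at UTC−07:00.
13:00 UTC − 7h = 06:00 local.

06:00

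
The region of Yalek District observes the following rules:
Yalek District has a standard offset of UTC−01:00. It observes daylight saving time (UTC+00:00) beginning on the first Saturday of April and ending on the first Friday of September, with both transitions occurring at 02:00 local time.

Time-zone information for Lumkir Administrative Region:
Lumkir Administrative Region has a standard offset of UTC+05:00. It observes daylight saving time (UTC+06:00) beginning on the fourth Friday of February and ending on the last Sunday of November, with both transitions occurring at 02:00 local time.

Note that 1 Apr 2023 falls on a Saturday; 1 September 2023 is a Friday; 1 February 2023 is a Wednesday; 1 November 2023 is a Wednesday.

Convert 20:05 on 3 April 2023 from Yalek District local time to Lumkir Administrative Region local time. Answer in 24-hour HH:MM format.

1 April 2023 is a Saturday, so the first Saturday is April 1.
1 September 2023 is a Friday, so the first Friday is September 1.
3 April 2023 falls between 1 April and 1 September, so daylight saving is in effect and Yalek District is at UTC+00:00.
20:05 Yalek District − 0h = 20:05 UTC.
1 February 2023 is a Wednesday, so the first Friday is February 3 and the fourth is February 24.
1 November 2023 is a Wednesday, so Sundays fall on 5, 12, 19, 26; the last is November 26.
At the standard offset (UTC+05:00), 20:05 UTC + 5h = 01:05 Lumkir Administrative Region standard time (rolling into the next day, 4 April 2023).
Daylight saving runs 24 February – 26 November; the standard-time date in Lumkir Administrative Region, 4 April 2023, is inside that window, so Lumkir Administrative Region is at UTC+06:00.
20:05 UTC + 6h = 02:05 Lumkir Administrative Region (rolling into the next day, 4 April 2023).

02:05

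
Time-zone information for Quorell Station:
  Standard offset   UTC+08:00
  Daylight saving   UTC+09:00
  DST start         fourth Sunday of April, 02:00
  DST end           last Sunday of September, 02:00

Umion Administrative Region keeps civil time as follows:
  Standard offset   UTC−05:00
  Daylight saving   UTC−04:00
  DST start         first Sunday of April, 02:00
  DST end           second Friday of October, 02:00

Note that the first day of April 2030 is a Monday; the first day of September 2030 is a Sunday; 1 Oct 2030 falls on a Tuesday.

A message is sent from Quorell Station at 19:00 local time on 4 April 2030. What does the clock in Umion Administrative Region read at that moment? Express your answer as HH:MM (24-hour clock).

1 April 2030 is a Monday, so the first Sunday is April 7 and the fourth is April 28.
1 September 2030 is a Sunday, so Sundays fall on 1, 8, 15, 22, 29; the last is September 29.
Daylight saving runs 28 April – 29 September; 4 April 2030 is outside that window, so Quorell Station is on standard time at UTC+08:00.
19:00 Quorell Station − 8h = 11:00 UTC.
1 April 2030 is a Monday, so the first Sunday is April 7.
1 October 2030 is a Tuesday, so the first Friday is October 4 and the second is October 11.
At the standard offset (UTC−05:00), 11:00 UTC − 5h = 06:00 Umion Administrative Region standard time.
The standard-time date in Umion Administrative Region, 4 April 2030, is outside the daylight-saving period (7 April – 11 October), so Umion Administrative Region is on standard time, UTC−05:00.
11:00 UTC − 5h = 06:00 Umion Administrative Region.

06:00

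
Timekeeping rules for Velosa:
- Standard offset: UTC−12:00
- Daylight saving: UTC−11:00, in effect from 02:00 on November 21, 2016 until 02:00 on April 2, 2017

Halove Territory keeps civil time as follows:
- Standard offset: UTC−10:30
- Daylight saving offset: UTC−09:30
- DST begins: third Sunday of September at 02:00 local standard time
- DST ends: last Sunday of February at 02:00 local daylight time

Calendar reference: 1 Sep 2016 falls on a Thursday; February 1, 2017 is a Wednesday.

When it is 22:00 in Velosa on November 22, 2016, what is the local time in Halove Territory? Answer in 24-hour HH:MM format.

23:30

November 22, 2016 lies within the daylight-saving period (21 November 2016 – 2 April 2017), so Velosa is on daylight time, UTC−11:00.
22:00 Velosa + 11h = 09:00 UTC (rolling into the next day, 23 November 2016).
1 September 2016 is a Thursday, so the first Sunday is September 4 and the third is September 18.
1 February 2017 is a Wednesday, so Sundays fall on 5, 12, 19, 26; the last is February 26.
At the standard offset (UTC−10:30), 09:00 UTC − 10h30m = 22:30 Halove Territory standard time (rolling into the previous day, 22 November 2016).
The standard-time date in Halove Territory, November 22, 2016, lies within the daylight-saving period (18 September 2016 – 26 February 2017), so Halove Territory is on daylight time, UTC−09:30.
09:00 UTC − 9h30m = 23:30 Halove Territory (rolling into the previous day, 22 November 2016).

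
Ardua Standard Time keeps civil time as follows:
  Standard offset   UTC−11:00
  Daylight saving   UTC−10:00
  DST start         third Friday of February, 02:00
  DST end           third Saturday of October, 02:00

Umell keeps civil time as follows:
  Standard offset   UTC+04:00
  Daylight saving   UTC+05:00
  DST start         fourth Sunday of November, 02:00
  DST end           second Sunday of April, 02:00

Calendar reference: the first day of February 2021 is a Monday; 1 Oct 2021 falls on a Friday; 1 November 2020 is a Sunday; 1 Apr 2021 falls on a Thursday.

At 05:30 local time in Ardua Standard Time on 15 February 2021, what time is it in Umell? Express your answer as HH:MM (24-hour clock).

21:30

1 February 2021 is a Monday, so the first Friday is February 5 and the third is February 19.
1 October 2021 is a Friday, so the first Saturday is October 2 and the third is October 16.
15 February 2021 does not fall between 19 February and 16 October, so daylight saving is not in effect and Ardua Standard Time is at UTC−11:00.
05:30 Ardua Standard Time + 11h = 16:30 UTC.
1 November 2020 is a Sunday, so the first Sunday is November 1 and the fourth is November 22.
1 April 2021 is a Thursday, so the first Sunday is April 4 and the second is April 11.
At the standard offset (UTC+04:00), 16:30 UTC + 4h = 20:30 Umell standard time.
The standard-time date in Umell, 15 February 2021, lies within the daylight-saving period (22 November 2020 – 11 April 2021), so Umell is on daylight time, UTC+05:00.
16:30 UTC + 5h = 21:30 Umell.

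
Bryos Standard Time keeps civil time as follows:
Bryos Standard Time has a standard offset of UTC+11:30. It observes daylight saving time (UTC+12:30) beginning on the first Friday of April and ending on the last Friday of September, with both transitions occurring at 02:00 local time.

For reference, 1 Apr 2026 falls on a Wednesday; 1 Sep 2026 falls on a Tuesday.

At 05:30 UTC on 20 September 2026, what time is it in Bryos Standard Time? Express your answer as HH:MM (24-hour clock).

1 April 2026 is a Wednesday, so the first Friday is April 3.
1 September 2026 is a Tuesday, so Fridays fall on 4, 11, 18, 25; the last is September 25.
At the standard offset (UTC+11:30), 05:30 UTC + 11h30m = 17:00 Bryos Standard Time standard time.
The standard-time date in Bryos Standard Time, 20 September 2026, lies within the daylight-saving period (3 April – 25 September), so Bryos Standard Time is on daylight time, UTC+12:30.
05:30 UTC + 12h30m = 18:00 local.

18:00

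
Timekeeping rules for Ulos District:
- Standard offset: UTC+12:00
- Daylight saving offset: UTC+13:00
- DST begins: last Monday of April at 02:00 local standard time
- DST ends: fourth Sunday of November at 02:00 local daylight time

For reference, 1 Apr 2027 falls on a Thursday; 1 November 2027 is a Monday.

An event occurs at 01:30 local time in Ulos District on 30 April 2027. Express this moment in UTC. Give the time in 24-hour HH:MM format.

1 April 2027 is a Thursday, so Mondays fall on 5, 12, 19, 26; the last is April 26.
1 November 2027 is a Monday, so the first Sunday is November 7 and the fourth is November 28.
Daylight saving runs 26 April – 28 November; 30 April 2027 is inside that window, so Ulos District is at UTC+13:00.
01:30 local − 13h = 12:30 UTC (rolling into the previous day, 29 April 2027).

12:30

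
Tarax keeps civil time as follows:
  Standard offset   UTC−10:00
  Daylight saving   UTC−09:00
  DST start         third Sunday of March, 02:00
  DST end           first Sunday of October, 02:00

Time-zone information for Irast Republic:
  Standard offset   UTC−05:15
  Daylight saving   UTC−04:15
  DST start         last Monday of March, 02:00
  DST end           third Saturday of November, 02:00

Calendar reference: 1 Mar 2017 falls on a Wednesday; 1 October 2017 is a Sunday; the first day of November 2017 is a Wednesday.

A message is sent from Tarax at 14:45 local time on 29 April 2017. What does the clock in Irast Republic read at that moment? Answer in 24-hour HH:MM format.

1 March 2017 is a Wednesday, so the first Sunday is March 5 and the third is March 19.
1 October 2017 is a Sunday, so the first Sunday is October 1.
29 April 2017 lies within the daylight-saving period (19 March – 1 October), so Tarax is on daylight time, UTC−09:00.
14:45 Tarax + 9h = 23:45 UTC.
1 March 2017 is a Wednesday, so Mondays fall on 6, 13, 20, 27; the last is March 27.
1 November 2017 is a Wednesday, so the first Saturday is November 4 and the third is November 18.
At the standard offset (UTC−05:15), 23:45 UTC − 5h15m = 18:30 Irast Republic standard time.
The standard-time date in Irast Republic, 29 April 2017, falls between 27 March and 18 November, so daylight saving is in effect and Irast Republic is at UTC−04:15.
23:45 UTC − 4h15m = 19:30 Irast Republic.

19:30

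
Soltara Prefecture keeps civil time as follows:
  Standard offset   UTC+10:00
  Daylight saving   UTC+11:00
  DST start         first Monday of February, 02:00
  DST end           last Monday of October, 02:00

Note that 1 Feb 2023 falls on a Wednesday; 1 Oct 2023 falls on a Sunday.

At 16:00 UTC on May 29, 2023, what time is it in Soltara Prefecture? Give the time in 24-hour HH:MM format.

03:00

1 February 2023 is a Wednesday, so the first Monday is February 6.
1 October 2023 is a Sunday, so Mondays fall on 2, 9, 16, 23, 30; the last is October 30.
At the standard offset (UTC+10:00), 16:00 UTC + 10h = 02:00 Soltara Prefecture standard time (rolling into the next day, 30 May 2023).
The standard-time date in Soltara Prefecture, May 30, 2023, lies within the daylight-saving period (6 February – 30 October), so Soltara Prefecture is on daylight time, UTC+11:00.
16:00 UTC + 11h = 03:00 local (rolling into the next day, 30 May 2023).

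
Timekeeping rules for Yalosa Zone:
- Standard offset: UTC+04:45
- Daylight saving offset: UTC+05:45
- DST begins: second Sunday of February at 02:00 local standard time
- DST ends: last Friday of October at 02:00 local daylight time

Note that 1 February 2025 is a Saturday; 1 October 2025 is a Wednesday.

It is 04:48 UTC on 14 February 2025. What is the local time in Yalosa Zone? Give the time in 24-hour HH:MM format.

1 February 2025 is a Saturday, so the first Sunday is February 2 and the second is February 9.
1 October 2025 is a Wednesday, so Fridays fall on 3, 10, 17, 24, 31; the last is October 31.
At the standard offset (UTC+04:45), 04:48 UTC + 4h45m = 09:33 Yalosa Zone standard time.
Daylight saving runs 9 February – 31 October; the standard-time date in Yalosa Zone, 14 February 2025, is inside that window, so Yalosa Zone is at UTC+05:45.
04:48 UTC + 5h45m = 10:33 local.

10:33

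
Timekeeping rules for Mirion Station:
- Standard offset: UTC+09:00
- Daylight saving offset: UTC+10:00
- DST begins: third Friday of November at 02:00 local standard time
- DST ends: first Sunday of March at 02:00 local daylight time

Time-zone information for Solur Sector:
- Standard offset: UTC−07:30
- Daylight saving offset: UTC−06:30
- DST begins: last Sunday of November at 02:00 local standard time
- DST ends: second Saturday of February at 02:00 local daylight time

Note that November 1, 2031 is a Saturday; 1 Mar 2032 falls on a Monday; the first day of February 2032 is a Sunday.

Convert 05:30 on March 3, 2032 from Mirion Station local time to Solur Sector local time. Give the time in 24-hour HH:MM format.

1 November 2031 is a Saturday, so the first Friday is November 7 and the third is November 21.
1 March 2032 is a Monday, so the first Sunday is March 7.
March 3, 2032 lies within the daylight-saving period (21 November 2031 – 7 March 2032), so Mirion Station is on daylight time, UTC+10:00.
05:30 Mirion Station − 10h = 19:30 UTC (rolling into the previous day, 2 March 2032).
1 November 2031 is a Saturday, so Sundays fall on 2, 9, 16, 23, 30; the last is November 30.
1 February 2032 is a Sunday, so the first Saturday is February 7 and the second is February 14.
At the standard offset (UTC−07:30), 19:30 UTC − 7h30m = 12:00 Solur Sector standard time.
Daylight saving runs 30 November 2031 – 14 February 2032; the standard-time date in Solur Sector, March 2, 2032, is outside that window, so Solur Sector is on standard time at UTC−07:30.
19:30 UTC − 7h30m = 12:00 Solur Sector.

12:00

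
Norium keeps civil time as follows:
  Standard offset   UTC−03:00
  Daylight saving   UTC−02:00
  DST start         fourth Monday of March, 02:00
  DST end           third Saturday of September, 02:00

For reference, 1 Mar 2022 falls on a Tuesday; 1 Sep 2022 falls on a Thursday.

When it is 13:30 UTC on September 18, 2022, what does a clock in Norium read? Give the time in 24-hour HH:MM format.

1 March 2022 is a Tuesday, so the first Monday is March 7 and the fourth is March 28.
1 September 2022 is a Thursday, so the first Saturday is September 3 and the third is September 17.
At the standard offset (UTC−03:00), 13:30 UTC − 3h = 10:30 Norium standard time.
The standard-time date in Norium, September 18, 2022, does not fall between 28 March and 17 September, so daylight saving is not in effect and Norium is at UTC−03:00.
13:30 UTC − 3h = 10:30 local.

10:30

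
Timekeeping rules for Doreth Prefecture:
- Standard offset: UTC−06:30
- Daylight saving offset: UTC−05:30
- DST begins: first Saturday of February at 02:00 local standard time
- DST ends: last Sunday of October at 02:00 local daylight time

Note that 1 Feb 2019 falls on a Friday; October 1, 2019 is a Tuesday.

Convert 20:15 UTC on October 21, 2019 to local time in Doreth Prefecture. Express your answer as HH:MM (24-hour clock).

14:45

1 February 2019 is a Friday, so the first Saturday is February 2.
1 October 2019 is a Tuesday, so Sundays fall on 6, 13, 20, 27; the last is October 27.
At the standard offset (UTC−06:30), 20:15 UTC − 6h30m = 13:45 Doreth Prefecture standard time.
The standard-time date in Doreth Prefecture, October 21, 2019, falls between 2 February and 27 October, so daylight saving is in effect and Doreth Prefecture is at UTC−05:30.
20:15 UTC − 5h30m = 14:45 local.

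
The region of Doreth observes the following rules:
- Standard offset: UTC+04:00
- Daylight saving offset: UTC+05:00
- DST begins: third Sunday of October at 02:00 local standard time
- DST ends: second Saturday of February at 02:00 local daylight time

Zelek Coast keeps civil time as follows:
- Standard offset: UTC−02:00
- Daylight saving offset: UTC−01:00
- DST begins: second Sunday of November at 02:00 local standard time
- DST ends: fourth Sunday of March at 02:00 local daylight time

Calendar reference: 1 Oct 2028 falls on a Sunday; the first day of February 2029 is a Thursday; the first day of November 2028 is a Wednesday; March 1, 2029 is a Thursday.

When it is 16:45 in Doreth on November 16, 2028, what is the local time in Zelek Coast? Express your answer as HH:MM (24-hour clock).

10:45

1 October 2028 is a Sunday, so the first Sunday is October 1 and the third is October 15.
1 February 2029 is a Thursday, so the first Saturday is February 3 and the second is February 10.
November 16, 2028 falls between 15 October 2028 and 10 February 2029, so daylight saving is in effect and Doreth is at UTC+05:00.
16:45 Doreth − 5h = 11:45 UTC.
1 November 2028 is a Wednesday, so the first Sunday is November 5 and the second is November 12.
1 March 2029 is a Thursday, so the first Sunday is March 4 and the fourth is March 25.
At the standard offset (UTC−02:00), 11:45 UTC − 2h = 09:45 Zelek Coast standard time.
Daylight saving runs 12 November 2028 – 25 March 2029; the standard-time date in Zelek Coast, November 16, 2028, is inside that window, so Zelek Coast is at UTC−01:00.
11:45 UTC − 1h = 10:45 Zelek Coast.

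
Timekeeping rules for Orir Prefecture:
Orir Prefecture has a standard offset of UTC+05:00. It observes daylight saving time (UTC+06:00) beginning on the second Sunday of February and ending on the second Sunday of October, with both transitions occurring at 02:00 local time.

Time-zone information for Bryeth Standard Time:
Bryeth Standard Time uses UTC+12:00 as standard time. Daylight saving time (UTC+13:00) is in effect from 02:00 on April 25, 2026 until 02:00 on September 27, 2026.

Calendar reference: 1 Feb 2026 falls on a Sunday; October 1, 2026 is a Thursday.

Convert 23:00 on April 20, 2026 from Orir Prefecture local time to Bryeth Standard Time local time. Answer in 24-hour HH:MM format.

05:00

1 February 2026 is a Sunday, so the first Sunday is February 1 and the second is February 8.
1 October 2026 is a Thursday, so the first Sunday is October 4 and the second is October 11.
April 20, 2026 falls between 8 February and 11 October, so daylight saving is in effect and Orir Prefecture is at UTC+06:00.
23:00 Orir Prefecture − 6h = 17:00 UTC.
At the standard offset (UTC+12:00), 17:00 UTC + 12h = 05:00 Bryeth Standard Time standard time (rolling into the next day, 21 April 2026).
Daylight saving runs 25 April – 27 September; the standard-time date in Bryeth Standard Time, April 21, 2026, is outside that window, so Bryeth Standard Time is on standard time at UTC+12:00.
17:00 UTC + 12h = 05:00 Bryeth Standard Time (rolling into the next day, 21 April 2026).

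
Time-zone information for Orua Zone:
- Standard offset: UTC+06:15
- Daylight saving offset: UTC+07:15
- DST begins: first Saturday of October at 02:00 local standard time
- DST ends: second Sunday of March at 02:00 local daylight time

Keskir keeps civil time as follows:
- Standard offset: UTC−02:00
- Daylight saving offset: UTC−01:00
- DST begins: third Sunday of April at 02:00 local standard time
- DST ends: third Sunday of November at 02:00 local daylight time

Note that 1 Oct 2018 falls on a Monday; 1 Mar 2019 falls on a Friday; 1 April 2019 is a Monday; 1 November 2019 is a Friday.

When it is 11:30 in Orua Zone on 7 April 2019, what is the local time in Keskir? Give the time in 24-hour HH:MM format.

03:15

1 October 2018 is a Monday, so the first Saturday is October 6.
1 March 2019 is a Friday, so the first Sunday is March 3 and the second is March 10.
7 April 2019 is outside the daylight-saving period (6 October 2018 – 10 March 2019), so Orua Zone is on standard time, UTC+06:15.
11:30 Orua Zone − 6h15m = 05:15 UTC.
1 April 2019 is a Monday, so the first Sunday is April 7 and the third is April 21.
1 November 2019 is a Friday, so the first Sunday is November 3 and the third is November 17.
At the standard offset (UTC−02:00), 05:15 UTC − 2h = 03:15 Keskir standard time.
The standard-time date in Keskir, 7 April 2019, is outside the daylight-saving period (21 April – 17 November), so Keskir is on standard time, UTC−02:00.
05:15 UTC − 2h = 03:15 Keskir.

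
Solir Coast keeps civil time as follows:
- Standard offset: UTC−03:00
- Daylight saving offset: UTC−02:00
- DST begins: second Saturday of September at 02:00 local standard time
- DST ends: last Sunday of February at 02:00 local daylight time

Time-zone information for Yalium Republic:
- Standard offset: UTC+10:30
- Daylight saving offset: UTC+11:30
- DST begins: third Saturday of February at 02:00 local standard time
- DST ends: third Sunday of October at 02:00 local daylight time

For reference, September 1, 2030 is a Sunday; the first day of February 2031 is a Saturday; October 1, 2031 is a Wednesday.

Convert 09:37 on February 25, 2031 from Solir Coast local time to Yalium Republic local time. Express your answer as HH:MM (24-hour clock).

00:07

1 September 2030 is a Sunday, so the first Saturday is September 7 and the second is September 14.
1 February 2031 is a Saturday, so Sundays fall on 2, 9, 16, 23; the last is February 23.
February 25, 2031 does not fall between 14 September 2030 and 23 February 2031, so daylight saving is not in effect and Solir Coast is at UTC−03:00.
09:37 Solir Coast + 3h = 12:37 UTC.
1 February 2031 is a Saturday, so the first Saturday is February 1 and the third is February 15.
1 October 2031 is a Wednesday, so the first Sunday is October 5 and the third is October 19.
At the standard offset (UTC+10:30), 12:37 UTC + 10h30m = 23:07 Yalium Republic standard time.
The standard-time date in Yalium Republic, February 25, 2031, lies within the daylight-saving period (15 February – 19 October), so Yalium Republic is on daylight time, UTC+11:30.
12:37 UTC + 11h30m = 00:07 Yalium Republic (rolling into the next day, 26 February 2031).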